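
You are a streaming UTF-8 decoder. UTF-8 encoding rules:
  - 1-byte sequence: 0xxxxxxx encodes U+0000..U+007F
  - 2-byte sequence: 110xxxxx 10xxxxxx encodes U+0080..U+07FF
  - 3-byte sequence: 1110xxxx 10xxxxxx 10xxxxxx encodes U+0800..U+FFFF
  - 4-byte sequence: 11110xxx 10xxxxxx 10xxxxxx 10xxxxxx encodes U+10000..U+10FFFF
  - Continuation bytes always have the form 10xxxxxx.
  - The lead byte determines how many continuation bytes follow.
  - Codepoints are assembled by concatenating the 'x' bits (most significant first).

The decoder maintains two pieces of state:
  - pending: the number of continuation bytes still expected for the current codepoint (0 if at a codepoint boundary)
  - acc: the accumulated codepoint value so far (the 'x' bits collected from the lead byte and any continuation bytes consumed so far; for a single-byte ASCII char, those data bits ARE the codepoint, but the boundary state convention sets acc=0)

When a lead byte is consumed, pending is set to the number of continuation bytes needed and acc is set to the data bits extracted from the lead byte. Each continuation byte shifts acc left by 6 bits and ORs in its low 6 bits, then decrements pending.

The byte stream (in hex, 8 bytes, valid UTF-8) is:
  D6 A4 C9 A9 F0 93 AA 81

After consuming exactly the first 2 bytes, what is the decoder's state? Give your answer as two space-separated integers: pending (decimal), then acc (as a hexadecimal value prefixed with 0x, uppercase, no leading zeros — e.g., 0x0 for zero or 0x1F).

Byte[0]=D6: 2-byte lead. pending=1, acc=0x16
Byte[1]=A4: continuation. acc=(acc<<6)|0x24=0x5A4, pending=0

Answer: 0 0x5A4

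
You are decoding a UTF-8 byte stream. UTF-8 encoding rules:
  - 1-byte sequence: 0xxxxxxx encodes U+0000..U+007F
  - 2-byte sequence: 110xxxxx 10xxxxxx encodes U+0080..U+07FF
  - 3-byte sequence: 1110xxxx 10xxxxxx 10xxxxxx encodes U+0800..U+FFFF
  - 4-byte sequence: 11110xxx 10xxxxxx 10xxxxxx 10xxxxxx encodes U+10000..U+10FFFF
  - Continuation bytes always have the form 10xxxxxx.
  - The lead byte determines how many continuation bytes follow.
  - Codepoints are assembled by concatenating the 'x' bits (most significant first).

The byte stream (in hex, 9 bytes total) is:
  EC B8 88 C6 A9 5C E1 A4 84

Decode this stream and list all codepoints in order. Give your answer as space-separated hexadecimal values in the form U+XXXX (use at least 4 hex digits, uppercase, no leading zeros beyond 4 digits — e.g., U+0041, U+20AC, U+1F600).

Answer: U+CE08 U+01A9 U+005C U+1904

Derivation:
Byte[0]=EC: 3-byte lead, need 2 cont bytes. acc=0xC
Byte[1]=B8: continuation. acc=(acc<<6)|0x38=0x338
Byte[2]=88: continuation. acc=(acc<<6)|0x08=0xCE08
Completed: cp=U+CE08 (starts at byte 0)
Byte[3]=C6: 2-byte lead, need 1 cont bytes. acc=0x6
Byte[4]=A9: continuation. acc=(acc<<6)|0x29=0x1A9
Completed: cp=U+01A9 (starts at byte 3)
Byte[5]=5C: 1-byte ASCII. cp=U+005C
Byte[6]=E1: 3-byte lead, need 2 cont bytes. acc=0x1
Byte[7]=A4: continuation. acc=(acc<<6)|0x24=0x64
Byte[8]=84: continuation. acc=(acc<<6)|0x04=0x1904
Completed: cp=U+1904 (starts at byte 6)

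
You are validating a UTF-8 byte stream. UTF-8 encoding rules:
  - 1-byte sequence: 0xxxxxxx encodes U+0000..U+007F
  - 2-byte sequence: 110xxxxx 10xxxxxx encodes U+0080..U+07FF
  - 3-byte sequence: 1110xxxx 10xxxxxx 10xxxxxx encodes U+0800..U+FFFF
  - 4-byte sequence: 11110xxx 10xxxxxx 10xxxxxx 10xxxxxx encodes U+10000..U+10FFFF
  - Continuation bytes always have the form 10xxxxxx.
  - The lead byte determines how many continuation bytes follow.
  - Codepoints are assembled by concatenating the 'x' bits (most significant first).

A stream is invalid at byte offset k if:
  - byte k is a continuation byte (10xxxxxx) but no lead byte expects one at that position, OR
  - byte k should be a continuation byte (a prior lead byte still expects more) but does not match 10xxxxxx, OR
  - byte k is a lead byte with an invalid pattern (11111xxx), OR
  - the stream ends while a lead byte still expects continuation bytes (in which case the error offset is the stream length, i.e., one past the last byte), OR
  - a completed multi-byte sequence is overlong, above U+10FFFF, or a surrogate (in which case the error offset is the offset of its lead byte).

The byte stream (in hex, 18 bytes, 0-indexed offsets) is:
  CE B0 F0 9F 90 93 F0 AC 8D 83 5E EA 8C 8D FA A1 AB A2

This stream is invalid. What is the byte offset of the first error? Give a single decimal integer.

Answer: 14

Derivation:
Byte[0]=CE: 2-byte lead, need 1 cont bytes. acc=0xE
Byte[1]=B0: continuation. acc=(acc<<6)|0x30=0x3B0
Completed: cp=U+03B0 (starts at byte 0)
Byte[2]=F0: 4-byte lead, need 3 cont bytes. acc=0x0
Byte[3]=9F: continuation. acc=(acc<<6)|0x1F=0x1F
Byte[4]=90: continuation. acc=(acc<<6)|0x10=0x7D0
Byte[5]=93: continuation. acc=(acc<<6)|0x13=0x1F413
Completed: cp=U+1F413 (starts at byte 2)
Byte[6]=F0: 4-byte lead, need 3 cont bytes. acc=0x0
Byte[7]=AC: continuation. acc=(acc<<6)|0x2C=0x2C
Byte[8]=8D: continuation. acc=(acc<<6)|0x0D=0xB0D
Byte[9]=83: continuation. acc=(acc<<6)|0x03=0x2C343
Completed: cp=U+2C343 (starts at byte 6)
Byte[10]=5E: 1-byte ASCII. cp=U+005E
Byte[11]=EA: 3-byte lead, need 2 cont bytes. acc=0xA
Byte[12]=8C: continuation. acc=(acc<<6)|0x0C=0x28C
Byte[13]=8D: continuation. acc=(acc<<6)|0x0D=0xA30D
Completed: cp=U+A30D (starts at byte 11)
Byte[14]=FA: INVALID lead byte (not 0xxx/110x/1110/11110)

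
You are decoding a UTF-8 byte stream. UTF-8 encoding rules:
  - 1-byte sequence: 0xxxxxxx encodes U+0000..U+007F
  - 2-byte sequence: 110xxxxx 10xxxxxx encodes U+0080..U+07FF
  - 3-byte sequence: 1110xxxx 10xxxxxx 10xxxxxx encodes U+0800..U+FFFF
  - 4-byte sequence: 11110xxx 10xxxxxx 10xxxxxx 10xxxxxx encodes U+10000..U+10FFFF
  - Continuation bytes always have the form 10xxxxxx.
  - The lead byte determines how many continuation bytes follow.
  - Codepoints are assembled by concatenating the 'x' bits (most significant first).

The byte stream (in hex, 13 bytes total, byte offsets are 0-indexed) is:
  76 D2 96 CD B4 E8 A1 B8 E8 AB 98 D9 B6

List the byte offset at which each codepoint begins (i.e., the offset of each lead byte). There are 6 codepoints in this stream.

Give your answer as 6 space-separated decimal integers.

Answer: 0 1 3 5 8 11

Derivation:
Byte[0]=76: 1-byte ASCII. cp=U+0076
Byte[1]=D2: 2-byte lead, need 1 cont bytes. acc=0x12
Byte[2]=96: continuation. acc=(acc<<6)|0x16=0x496
Completed: cp=U+0496 (starts at byte 1)
Byte[3]=CD: 2-byte lead, need 1 cont bytes. acc=0xD
Byte[4]=B4: continuation. acc=(acc<<6)|0x34=0x374
Completed: cp=U+0374 (starts at byte 3)
Byte[5]=E8: 3-byte lead, need 2 cont bytes. acc=0x8
Byte[6]=A1: continuation. acc=(acc<<6)|0x21=0x221
Byte[7]=B8: continuation. acc=(acc<<6)|0x38=0x8878
Completed: cp=U+8878 (starts at byte 5)
Byte[8]=E8: 3-byte lead, need 2 cont bytes. acc=0x8
Byte[9]=AB: continuation. acc=(acc<<6)|0x2B=0x22B
Byte[10]=98: continuation. acc=(acc<<6)|0x18=0x8AD8
Completed: cp=U+8AD8 (starts at byte 8)
Byte[11]=D9: 2-byte lead, need 1 cont bytes. acc=0x19
Byte[12]=B6: continuation. acc=(acc<<6)|0x36=0x676
Completed: cp=U+0676 (starts at byte 11)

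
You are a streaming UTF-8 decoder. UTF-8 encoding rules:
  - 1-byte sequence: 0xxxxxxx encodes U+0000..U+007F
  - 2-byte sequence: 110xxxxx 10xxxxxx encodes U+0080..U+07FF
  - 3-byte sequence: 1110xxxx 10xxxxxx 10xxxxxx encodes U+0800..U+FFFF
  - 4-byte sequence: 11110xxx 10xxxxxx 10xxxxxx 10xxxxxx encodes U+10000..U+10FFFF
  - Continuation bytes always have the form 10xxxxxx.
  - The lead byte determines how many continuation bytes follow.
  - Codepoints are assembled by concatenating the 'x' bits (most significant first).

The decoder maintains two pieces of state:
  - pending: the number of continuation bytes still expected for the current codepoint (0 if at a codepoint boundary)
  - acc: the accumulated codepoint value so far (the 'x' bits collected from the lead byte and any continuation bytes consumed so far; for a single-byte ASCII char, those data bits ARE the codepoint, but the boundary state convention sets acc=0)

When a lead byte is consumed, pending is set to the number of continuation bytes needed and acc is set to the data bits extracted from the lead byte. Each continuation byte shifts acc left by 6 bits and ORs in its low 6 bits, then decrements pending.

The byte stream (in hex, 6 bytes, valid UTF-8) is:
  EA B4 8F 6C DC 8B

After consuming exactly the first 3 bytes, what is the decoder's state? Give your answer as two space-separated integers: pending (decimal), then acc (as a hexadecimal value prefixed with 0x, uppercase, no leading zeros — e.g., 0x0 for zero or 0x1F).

Byte[0]=EA: 3-byte lead. pending=2, acc=0xA
Byte[1]=B4: continuation. acc=(acc<<6)|0x34=0x2B4, pending=1
Byte[2]=8F: continuation. acc=(acc<<6)|0x0F=0xAD0F, pending=0

Answer: 0 0xAD0F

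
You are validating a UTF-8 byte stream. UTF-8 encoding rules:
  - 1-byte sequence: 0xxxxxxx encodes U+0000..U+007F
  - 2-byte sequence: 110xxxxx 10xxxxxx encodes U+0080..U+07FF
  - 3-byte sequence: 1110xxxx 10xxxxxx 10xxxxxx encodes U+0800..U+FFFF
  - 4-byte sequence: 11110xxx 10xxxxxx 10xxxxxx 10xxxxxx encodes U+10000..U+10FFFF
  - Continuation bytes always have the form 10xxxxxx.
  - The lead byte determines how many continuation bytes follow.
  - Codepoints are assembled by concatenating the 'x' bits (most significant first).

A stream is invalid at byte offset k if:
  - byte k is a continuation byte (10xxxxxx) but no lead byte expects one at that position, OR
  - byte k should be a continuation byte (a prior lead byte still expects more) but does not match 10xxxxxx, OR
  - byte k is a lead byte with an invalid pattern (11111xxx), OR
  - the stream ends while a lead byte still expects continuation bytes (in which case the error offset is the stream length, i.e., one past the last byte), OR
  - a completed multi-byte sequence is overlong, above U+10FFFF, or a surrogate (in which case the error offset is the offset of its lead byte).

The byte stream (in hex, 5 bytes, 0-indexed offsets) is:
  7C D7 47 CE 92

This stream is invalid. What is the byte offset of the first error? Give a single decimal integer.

Answer: 2

Derivation:
Byte[0]=7C: 1-byte ASCII. cp=U+007C
Byte[1]=D7: 2-byte lead, need 1 cont bytes. acc=0x17
Byte[2]=47: expected 10xxxxxx continuation. INVALID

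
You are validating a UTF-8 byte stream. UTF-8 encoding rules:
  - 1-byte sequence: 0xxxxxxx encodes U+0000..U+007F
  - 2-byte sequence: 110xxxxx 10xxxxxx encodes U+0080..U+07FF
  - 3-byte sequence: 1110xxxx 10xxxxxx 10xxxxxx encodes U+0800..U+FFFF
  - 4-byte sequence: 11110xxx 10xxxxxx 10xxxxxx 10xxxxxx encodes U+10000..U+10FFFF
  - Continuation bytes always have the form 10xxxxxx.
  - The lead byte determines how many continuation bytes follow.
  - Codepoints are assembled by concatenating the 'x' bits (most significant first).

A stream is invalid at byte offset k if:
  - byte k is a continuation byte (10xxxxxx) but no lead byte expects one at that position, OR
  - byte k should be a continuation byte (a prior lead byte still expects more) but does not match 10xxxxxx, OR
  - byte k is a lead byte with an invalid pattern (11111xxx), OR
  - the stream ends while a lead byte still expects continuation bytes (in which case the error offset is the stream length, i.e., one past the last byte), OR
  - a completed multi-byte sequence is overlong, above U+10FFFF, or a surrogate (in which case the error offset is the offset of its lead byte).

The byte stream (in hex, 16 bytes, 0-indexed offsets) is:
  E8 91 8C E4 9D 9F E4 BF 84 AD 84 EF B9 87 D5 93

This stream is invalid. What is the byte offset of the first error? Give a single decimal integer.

Answer: 9

Derivation:
Byte[0]=E8: 3-byte lead, need 2 cont bytes. acc=0x8
Byte[1]=91: continuation. acc=(acc<<6)|0x11=0x211
Byte[2]=8C: continuation. acc=(acc<<6)|0x0C=0x844C
Completed: cp=U+844C (starts at byte 0)
Byte[3]=E4: 3-byte lead, need 2 cont bytes. acc=0x4
Byte[4]=9D: continuation. acc=(acc<<6)|0x1D=0x11D
Byte[5]=9F: continuation. acc=(acc<<6)|0x1F=0x475F
Completed: cp=U+475F (starts at byte 3)
Byte[6]=E4: 3-byte lead, need 2 cont bytes. acc=0x4
Byte[7]=BF: continuation. acc=(acc<<6)|0x3F=0x13F
Byte[8]=84: continuation. acc=(acc<<6)|0x04=0x4FC4
Completed: cp=U+4FC4 (starts at byte 6)
Byte[9]=AD: INVALID lead byte (not 0xxx/110x/1110/11110)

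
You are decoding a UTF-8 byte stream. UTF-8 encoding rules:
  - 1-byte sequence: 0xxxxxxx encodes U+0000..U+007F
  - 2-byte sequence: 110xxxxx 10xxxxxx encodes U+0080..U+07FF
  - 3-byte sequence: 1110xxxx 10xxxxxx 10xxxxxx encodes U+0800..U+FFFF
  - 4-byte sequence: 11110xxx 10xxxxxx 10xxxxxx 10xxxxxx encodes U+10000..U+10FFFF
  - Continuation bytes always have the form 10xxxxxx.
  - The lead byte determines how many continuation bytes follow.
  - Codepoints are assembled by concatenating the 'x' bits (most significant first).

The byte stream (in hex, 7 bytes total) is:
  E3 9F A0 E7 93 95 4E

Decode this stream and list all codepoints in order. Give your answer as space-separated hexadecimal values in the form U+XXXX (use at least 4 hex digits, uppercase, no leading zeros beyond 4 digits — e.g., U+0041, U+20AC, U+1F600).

Answer: U+37E0 U+74D5 U+004E

Derivation:
Byte[0]=E3: 3-byte lead, need 2 cont bytes. acc=0x3
Byte[1]=9F: continuation. acc=(acc<<6)|0x1F=0xDF
Byte[2]=A0: continuation. acc=(acc<<6)|0x20=0x37E0
Completed: cp=U+37E0 (starts at byte 0)
Byte[3]=E7: 3-byte lead, need 2 cont bytes. acc=0x7
Byte[4]=93: continuation. acc=(acc<<6)|0x13=0x1D3
Byte[5]=95: continuation. acc=(acc<<6)|0x15=0x74D5
Completed: cp=U+74D5 (starts at byte 3)
Byte[6]=4E: 1-byte ASCII. cp=U+004E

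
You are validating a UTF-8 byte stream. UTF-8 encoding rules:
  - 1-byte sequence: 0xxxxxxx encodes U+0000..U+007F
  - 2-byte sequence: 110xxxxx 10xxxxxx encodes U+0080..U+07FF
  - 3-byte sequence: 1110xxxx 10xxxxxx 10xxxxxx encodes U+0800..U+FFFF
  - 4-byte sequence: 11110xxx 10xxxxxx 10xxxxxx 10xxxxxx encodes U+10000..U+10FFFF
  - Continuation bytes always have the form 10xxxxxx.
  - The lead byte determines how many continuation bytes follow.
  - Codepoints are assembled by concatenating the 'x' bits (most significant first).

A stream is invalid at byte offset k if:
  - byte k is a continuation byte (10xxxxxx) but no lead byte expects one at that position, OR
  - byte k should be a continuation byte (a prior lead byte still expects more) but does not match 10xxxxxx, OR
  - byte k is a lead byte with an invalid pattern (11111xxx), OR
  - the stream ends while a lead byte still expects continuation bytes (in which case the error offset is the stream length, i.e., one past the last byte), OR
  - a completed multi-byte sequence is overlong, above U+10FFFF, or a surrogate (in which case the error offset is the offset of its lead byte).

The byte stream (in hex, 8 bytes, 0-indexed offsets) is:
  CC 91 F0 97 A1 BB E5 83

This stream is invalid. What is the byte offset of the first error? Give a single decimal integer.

Answer: 8

Derivation:
Byte[0]=CC: 2-byte lead, need 1 cont bytes. acc=0xC
Byte[1]=91: continuation. acc=(acc<<6)|0x11=0x311
Completed: cp=U+0311 (starts at byte 0)
Byte[2]=F0: 4-byte lead, need 3 cont bytes. acc=0x0
Byte[3]=97: continuation. acc=(acc<<6)|0x17=0x17
Byte[4]=A1: continuation. acc=(acc<<6)|0x21=0x5E1
Byte[5]=BB: continuation. acc=(acc<<6)|0x3B=0x1787B
Completed: cp=U+1787B (starts at byte 2)
Byte[6]=E5: 3-byte lead, need 2 cont bytes. acc=0x5
Byte[7]=83: continuation. acc=(acc<<6)|0x03=0x143
Byte[8]: stream ended, expected continuation. INVALID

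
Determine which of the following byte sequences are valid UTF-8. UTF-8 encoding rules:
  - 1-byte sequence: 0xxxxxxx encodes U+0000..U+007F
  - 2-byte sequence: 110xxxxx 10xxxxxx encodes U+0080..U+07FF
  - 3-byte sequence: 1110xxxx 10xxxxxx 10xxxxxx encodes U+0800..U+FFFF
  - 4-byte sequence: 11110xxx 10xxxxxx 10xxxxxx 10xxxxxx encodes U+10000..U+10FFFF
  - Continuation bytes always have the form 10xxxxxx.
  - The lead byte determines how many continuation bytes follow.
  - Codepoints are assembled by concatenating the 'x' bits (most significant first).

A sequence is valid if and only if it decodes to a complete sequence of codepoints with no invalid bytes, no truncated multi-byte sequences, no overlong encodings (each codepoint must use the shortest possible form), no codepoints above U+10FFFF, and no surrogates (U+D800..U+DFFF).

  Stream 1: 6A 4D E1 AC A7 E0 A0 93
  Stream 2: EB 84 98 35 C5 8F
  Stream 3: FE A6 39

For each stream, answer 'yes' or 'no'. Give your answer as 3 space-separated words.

Stream 1: decodes cleanly. VALID
Stream 2: decodes cleanly. VALID
Stream 3: error at byte offset 0. INVALID

Answer: yes yes no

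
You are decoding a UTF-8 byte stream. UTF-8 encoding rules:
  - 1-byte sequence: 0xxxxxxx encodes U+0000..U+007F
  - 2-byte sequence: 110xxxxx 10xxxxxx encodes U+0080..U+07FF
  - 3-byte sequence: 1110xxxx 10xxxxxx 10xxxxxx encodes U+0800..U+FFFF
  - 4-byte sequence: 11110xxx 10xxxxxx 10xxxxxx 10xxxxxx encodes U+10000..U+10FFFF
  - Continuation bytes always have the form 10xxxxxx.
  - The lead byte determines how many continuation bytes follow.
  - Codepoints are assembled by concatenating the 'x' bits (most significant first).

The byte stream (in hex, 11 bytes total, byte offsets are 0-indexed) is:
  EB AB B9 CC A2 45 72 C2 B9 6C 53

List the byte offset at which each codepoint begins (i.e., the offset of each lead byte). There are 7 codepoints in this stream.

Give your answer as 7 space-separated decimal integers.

Byte[0]=EB: 3-byte lead, need 2 cont bytes. acc=0xB
Byte[1]=AB: continuation. acc=(acc<<6)|0x2B=0x2EB
Byte[2]=B9: continuation. acc=(acc<<6)|0x39=0xBAF9
Completed: cp=U+BAF9 (starts at byte 0)
Byte[3]=CC: 2-byte lead, need 1 cont bytes. acc=0xC
Byte[4]=A2: continuation. acc=(acc<<6)|0x22=0x322
Completed: cp=U+0322 (starts at byte 3)
Byte[5]=45: 1-byte ASCII. cp=U+0045
Byte[6]=72: 1-byte ASCII. cp=U+0072
Byte[7]=C2: 2-byte lead, need 1 cont bytes. acc=0x2
Byte[8]=B9: continuation. acc=(acc<<6)|0x39=0xB9
Completed: cp=U+00B9 (starts at byte 7)
Byte[9]=6C: 1-byte ASCII. cp=U+006C
Byte[10]=53: 1-byte ASCII. cp=U+0053

Answer: 0 3 5 6 7 9 10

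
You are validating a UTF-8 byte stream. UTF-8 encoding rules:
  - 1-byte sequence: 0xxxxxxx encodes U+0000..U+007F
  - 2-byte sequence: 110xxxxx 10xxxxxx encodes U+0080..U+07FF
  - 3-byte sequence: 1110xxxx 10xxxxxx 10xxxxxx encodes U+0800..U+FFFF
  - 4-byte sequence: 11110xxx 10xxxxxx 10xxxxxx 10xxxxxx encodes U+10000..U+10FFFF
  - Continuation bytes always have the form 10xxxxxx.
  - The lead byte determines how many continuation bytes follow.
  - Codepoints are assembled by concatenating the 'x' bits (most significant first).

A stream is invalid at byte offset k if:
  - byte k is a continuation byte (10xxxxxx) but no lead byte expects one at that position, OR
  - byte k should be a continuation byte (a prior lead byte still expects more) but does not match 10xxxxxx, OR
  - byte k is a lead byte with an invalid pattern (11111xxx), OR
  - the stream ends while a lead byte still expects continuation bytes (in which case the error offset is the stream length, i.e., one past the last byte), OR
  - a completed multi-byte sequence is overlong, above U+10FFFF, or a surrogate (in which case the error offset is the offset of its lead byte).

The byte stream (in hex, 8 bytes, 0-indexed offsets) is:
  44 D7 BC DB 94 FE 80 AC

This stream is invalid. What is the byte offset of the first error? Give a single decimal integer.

Byte[0]=44: 1-byte ASCII. cp=U+0044
Byte[1]=D7: 2-byte lead, need 1 cont bytes. acc=0x17
Byte[2]=BC: continuation. acc=(acc<<6)|0x3C=0x5FC
Completed: cp=U+05FC (starts at byte 1)
Byte[3]=DB: 2-byte lead, need 1 cont bytes. acc=0x1B
Byte[4]=94: continuation. acc=(acc<<6)|0x14=0x6D4
Completed: cp=U+06D4 (starts at byte 3)
Byte[5]=FE: INVALID lead byte (not 0xxx/110x/1110/11110)

Answer: 5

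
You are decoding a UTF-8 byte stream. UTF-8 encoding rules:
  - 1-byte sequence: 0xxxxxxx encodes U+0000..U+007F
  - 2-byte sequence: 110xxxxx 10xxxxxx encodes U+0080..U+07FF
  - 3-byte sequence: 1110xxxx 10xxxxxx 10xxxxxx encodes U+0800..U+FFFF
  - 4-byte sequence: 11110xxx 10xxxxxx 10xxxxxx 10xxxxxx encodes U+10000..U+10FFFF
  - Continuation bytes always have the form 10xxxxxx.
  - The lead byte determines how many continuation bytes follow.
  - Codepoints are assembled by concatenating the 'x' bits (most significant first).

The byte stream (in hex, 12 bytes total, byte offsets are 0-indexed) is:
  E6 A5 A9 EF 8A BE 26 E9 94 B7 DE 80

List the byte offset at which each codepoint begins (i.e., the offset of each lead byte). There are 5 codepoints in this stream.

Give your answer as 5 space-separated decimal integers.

Byte[0]=E6: 3-byte lead, need 2 cont bytes. acc=0x6
Byte[1]=A5: continuation. acc=(acc<<6)|0x25=0x1A5
Byte[2]=A9: continuation. acc=(acc<<6)|0x29=0x6969
Completed: cp=U+6969 (starts at byte 0)
Byte[3]=EF: 3-byte lead, need 2 cont bytes. acc=0xF
Byte[4]=8A: continuation. acc=(acc<<6)|0x0A=0x3CA
Byte[5]=BE: continuation. acc=(acc<<6)|0x3E=0xF2BE
Completed: cp=U+F2BE (starts at byte 3)
Byte[6]=26: 1-byte ASCII. cp=U+0026
Byte[7]=E9: 3-byte lead, need 2 cont bytes. acc=0x9
Byte[8]=94: continuation. acc=(acc<<6)|0x14=0x254
Byte[9]=B7: continuation. acc=(acc<<6)|0x37=0x9537
Completed: cp=U+9537 (starts at byte 7)
Byte[10]=DE: 2-byte lead, need 1 cont bytes. acc=0x1E
Byte[11]=80: continuation. acc=(acc<<6)|0x00=0x780
Completed: cp=U+0780 (starts at byte 10)

Answer: 0 3 6 7 10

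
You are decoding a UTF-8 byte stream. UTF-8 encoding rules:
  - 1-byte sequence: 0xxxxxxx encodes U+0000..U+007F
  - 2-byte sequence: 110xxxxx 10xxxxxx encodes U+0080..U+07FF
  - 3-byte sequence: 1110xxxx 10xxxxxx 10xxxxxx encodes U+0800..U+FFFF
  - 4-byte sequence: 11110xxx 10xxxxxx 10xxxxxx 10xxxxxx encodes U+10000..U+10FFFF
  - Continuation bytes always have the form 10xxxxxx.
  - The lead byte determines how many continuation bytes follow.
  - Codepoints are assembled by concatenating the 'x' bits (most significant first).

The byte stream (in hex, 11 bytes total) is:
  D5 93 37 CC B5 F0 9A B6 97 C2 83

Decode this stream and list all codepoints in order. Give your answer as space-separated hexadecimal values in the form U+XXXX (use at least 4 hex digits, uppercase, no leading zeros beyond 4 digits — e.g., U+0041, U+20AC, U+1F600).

Answer: U+0553 U+0037 U+0335 U+1AD97 U+0083

Derivation:
Byte[0]=D5: 2-byte lead, need 1 cont bytes. acc=0x15
Byte[1]=93: continuation. acc=(acc<<6)|0x13=0x553
Completed: cp=U+0553 (starts at byte 0)
Byte[2]=37: 1-byte ASCII. cp=U+0037
Byte[3]=CC: 2-byte lead, need 1 cont bytes. acc=0xC
Byte[4]=B5: continuation. acc=(acc<<6)|0x35=0x335
Completed: cp=U+0335 (starts at byte 3)
Byte[5]=F0: 4-byte lead, need 3 cont bytes. acc=0x0
Byte[6]=9A: continuation. acc=(acc<<6)|0x1A=0x1A
Byte[7]=B6: continuation. acc=(acc<<6)|0x36=0x6B6
Byte[8]=97: continuation. acc=(acc<<6)|0x17=0x1AD97
Completed: cp=U+1AD97 (starts at byte 5)
Byte[9]=C2: 2-byte lead, need 1 cont bytes. acc=0x2
Byte[10]=83: continuation. acc=(acc<<6)|0x03=0x83
Completed: cp=U+0083 (starts at byte 9)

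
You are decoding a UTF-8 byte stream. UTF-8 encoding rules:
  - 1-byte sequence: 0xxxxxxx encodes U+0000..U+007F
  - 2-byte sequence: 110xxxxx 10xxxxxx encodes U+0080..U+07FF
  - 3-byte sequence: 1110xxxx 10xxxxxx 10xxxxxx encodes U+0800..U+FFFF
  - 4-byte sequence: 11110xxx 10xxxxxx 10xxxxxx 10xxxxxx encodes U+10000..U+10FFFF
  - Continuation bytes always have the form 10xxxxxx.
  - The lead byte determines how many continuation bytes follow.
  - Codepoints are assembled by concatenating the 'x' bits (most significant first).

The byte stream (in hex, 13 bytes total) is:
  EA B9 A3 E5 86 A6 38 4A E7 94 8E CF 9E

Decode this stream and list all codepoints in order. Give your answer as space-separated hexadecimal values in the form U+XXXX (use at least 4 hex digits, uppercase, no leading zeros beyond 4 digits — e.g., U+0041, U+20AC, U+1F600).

Answer: U+AE63 U+51A6 U+0038 U+004A U+750E U+03DE

Derivation:
Byte[0]=EA: 3-byte lead, need 2 cont bytes. acc=0xA
Byte[1]=B9: continuation. acc=(acc<<6)|0x39=0x2B9
Byte[2]=A3: continuation. acc=(acc<<6)|0x23=0xAE63
Completed: cp=U+AE63 (starts at byte 0)
Byte[3]=E5: 3-byte lead, need 2 cont bytes. acc=0x5
Byte[4]=86: continuation. acc=(acc<<6)|0x06=0x146
Byte[5]=A6: continuation. acc=(acc<<6)|0x26=0x51A6
Completed: cp=U+51A6 (starts at byte 3)
Byte[6]=38: 1-byte ASCII. cp=U+0038
Byte[7]=4A: 1-byte ASCII. cp=U+004A
Byte[8]=E7: 3-byte lead, need 2 cont bytes. acc=0x7
Byte[9]=94: continuation. acc=(acc<<6)|0x14=0x1D4
Byte[10]=8E: continuation. acc=(acc<<6)|0x0E=0x750E
Completed: cp=U+750E (starts at byte 8)
Byte[11]=CF: 2-byte lead, need 1 cont bytes. acc=0xF
Byte[12]=9E: continuation. acc=(acc<<6)|0x1E=0x3DE
Completed: cp=U+03DE (starts at byte 11)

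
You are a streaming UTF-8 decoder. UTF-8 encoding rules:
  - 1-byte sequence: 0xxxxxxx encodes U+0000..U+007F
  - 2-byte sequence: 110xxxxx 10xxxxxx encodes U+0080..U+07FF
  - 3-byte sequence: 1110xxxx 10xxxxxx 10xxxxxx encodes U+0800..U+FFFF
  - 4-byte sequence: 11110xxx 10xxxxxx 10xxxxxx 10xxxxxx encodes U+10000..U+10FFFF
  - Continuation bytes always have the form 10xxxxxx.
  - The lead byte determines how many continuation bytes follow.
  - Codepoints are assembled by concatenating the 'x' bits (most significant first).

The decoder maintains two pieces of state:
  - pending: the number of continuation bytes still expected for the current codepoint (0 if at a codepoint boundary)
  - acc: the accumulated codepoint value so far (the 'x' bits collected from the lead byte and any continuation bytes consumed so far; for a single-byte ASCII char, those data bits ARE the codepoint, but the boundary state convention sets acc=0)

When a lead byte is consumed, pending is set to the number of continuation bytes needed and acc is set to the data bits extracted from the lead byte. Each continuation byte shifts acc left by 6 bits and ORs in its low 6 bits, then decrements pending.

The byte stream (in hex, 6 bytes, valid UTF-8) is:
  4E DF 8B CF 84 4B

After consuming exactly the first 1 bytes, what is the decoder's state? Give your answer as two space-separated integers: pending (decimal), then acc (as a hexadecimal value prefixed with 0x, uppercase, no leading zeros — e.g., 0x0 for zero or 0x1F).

Answer: 0 0x0

Derivation:
Byte[0]=4E: 1-byte. pending=0, acc=0x0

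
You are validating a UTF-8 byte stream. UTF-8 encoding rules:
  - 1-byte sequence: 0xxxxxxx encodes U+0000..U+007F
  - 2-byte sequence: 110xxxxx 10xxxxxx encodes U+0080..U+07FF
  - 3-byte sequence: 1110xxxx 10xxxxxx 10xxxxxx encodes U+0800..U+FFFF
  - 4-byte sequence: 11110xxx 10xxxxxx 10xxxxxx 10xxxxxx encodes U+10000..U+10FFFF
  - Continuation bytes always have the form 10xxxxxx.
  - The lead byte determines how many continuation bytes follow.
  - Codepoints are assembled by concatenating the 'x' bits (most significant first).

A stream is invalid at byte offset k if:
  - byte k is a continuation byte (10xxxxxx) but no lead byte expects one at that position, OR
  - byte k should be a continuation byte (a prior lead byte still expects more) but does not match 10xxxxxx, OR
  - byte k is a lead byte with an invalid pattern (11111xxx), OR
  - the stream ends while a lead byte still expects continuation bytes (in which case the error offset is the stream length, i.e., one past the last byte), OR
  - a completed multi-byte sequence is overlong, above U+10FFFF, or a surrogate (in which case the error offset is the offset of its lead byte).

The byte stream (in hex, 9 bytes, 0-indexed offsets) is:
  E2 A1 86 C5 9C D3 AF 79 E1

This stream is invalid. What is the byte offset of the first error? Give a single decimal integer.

Answer: 9

Derivation:
Byte[0]=E2: 3-byte lead, need 2 cont bytes. acc=0x2
Byte[1]=A1: continuation. acc=(acc<<6)|0x21=0xA1
Byte[2]=86: continuation. acc=(acc<<6)|0x06=0x2846
Completed: cp=U+2846 (starts at byte 0)
Byte[3]=C5: 2-byte lead, need 1 cont bytes. acc=0x5
Byte[4]=9C: continuation. acc=(acc<<6)|0x1C=0x15C
Completed: cp=U+015C (starts at byte 3)
Byte[5]=D3: 2-byte lead, need 1 cont bytes. acc=0x13
Byte[6]=AF: continuation. acc=(acc<<6)|0x2F=0x4EF
Completed: cp=U+04EF (starts at byte 5)
Byte[7]=79: 1-byte ASCII. cp=U+0079
Byte[8]=E1: 3-byte lead, need 2 cont bytes. acc=0x1
Byte[9]: stream ended, expected continuation. INVALID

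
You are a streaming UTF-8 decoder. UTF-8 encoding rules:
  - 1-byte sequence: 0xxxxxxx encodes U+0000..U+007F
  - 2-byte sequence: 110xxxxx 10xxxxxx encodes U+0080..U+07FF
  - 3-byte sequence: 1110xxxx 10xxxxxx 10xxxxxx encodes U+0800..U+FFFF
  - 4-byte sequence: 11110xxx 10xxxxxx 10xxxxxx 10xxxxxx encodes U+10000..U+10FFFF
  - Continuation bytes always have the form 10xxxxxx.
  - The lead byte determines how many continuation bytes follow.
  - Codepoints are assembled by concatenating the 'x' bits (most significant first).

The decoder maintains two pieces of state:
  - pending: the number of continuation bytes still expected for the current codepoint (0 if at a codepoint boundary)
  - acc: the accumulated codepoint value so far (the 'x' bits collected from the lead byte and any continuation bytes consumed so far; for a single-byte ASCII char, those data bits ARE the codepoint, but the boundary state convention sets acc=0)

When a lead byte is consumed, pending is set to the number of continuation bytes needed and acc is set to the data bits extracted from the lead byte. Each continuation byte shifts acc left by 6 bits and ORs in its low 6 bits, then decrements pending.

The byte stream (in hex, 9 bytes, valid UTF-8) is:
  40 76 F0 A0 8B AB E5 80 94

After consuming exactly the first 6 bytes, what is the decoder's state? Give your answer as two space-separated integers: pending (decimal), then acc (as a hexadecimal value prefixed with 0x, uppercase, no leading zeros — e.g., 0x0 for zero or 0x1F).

Byte[0]=40: 1-byte. pending=0, acc=0x0
Byte[1]=76: 1-byte. pending=0, acc=0x0
Byte[2]=F0: 4-byte lead. pending=3, acc=0x0
Byte[3]=A0: continuation. acc=(acc<<6)|0x20=0x20, pending=2
Byte[4]=8B: continuation. acc=(acc<<6)|0x0B=0x80B, pending=1
Byte[5]=AB: continuation. acc=(acc<<6)|0x2B=0x202EB, pending=0

Answer: 0 0x202EB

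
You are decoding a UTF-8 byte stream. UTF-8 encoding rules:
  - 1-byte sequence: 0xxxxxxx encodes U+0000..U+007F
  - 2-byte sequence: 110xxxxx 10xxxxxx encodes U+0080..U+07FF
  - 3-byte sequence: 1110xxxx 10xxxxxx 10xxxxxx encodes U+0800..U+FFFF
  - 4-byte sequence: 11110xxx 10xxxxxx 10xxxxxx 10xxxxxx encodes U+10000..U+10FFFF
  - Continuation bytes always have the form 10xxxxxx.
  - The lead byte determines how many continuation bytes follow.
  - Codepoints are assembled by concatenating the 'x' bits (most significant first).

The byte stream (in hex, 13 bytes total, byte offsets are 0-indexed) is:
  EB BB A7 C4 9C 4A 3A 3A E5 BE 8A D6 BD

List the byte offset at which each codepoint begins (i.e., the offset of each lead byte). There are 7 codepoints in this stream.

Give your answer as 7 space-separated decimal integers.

Byte[0]=EB: 3-byte lead, need 2 cont bytes. acc=0xB
Byte[1]=BB: continuation. acc=(acc<<6)|0x3B=0x2FB
Byte[2]=A7: continuation. acc=(acc<<6)|0x27=0xBEE7
Completed: cp=U+BEE7 (starts at byte 0)
Byte[3]=C4: 2-byte lead, need 1 cont bytes. acc=0x4
Byte[4]=9C: continuation. acc=(acc<<6)|0x1C=0x11C
Completed: cp=U+011C (starts at byte 3)
Byte[5]=4A: 1-byte ASCII. cp=U+004A
Byte[6]=3A: 1-byte ASCII. cp=U+003A
Byte[7]=3A: 1-byte ASCII. cp=U+003A
Byte[8]=E5: 3-byte lead, need 2 cont bytes. acc=0x5
Byte[9]=BE: continuation. acc=(acc<<6)|0x3E=0x17E
Byte[10]=8A: continuation. acc=(acc<<6)|0x0A=0x5F8A
Completed: cp=U+5F8A (starts at byte 8)
Byte[11]=D6: 2-byte lead, need 1 cont bytes. acc=0x16
Byte[12]=BD: continuation. acc=(acc<<6)|0x3D=0x5BD
Completed: cp=U+05BD (starts at byte 11)

Answer: 0 3 5 6 7 8 11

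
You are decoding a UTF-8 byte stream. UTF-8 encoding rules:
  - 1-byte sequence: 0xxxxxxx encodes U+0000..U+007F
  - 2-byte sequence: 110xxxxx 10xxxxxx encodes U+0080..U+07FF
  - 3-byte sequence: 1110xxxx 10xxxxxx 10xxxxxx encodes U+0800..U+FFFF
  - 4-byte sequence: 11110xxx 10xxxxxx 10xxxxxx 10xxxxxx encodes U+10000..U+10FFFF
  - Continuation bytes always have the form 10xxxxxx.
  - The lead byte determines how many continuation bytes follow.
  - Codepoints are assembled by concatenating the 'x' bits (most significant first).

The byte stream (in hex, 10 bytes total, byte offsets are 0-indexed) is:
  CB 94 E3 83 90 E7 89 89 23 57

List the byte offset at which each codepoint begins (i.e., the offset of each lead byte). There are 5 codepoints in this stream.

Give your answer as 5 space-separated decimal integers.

Answer: 0 2 5 8 9

Derivation:
Byte[0]=CB: 2-byte lead, need 1 cont bytes. acc=0xB
Byte[1]=94: continuation. acc=(acc<<6)|0x14=0x2D4
Completed: cp=U+02D4 (starts at byte 0)
Byte[2]=E3: 3-byte lead, need 2 cont bytes. acc=0x3
Byte[3]=83: continuation. acc=(acc<<6)|0x03=0xC3
Byte[4]=90: continuation. acc=(acc<<6)|0x10=0x30D0
Completed: cp=U+30D0 (starts at byte 2)
Byte[5]=E7: 3-byte lead, need 2 cont bytes. acc=0x7
Byte[6]=89: continuation. acc=(acc<<6)|0x09=0x1C9
Byte[7]=89: continuation. acc=(acc<<6)|0x09=0x7249
Completed: cp=U+7249 (starts at byte 5)
Byte[8]=23: 1-byte ASCII. cp=U+0023
Byte[9]=57: 1-byte ASCII. cp=U+0057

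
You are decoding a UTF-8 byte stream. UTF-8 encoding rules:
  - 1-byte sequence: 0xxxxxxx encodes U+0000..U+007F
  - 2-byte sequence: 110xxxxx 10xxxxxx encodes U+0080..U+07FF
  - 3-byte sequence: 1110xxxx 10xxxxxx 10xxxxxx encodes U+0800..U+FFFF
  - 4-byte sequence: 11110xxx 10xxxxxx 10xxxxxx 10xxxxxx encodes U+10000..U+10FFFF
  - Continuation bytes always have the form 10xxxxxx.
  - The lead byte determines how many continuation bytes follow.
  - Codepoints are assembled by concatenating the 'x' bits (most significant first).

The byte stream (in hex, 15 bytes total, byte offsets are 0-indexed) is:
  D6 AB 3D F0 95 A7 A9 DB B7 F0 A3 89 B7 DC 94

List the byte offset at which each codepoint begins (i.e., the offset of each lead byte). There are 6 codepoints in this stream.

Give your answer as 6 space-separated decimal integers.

Answer: 0 2 3 7 9 13

Derivation:
Byte[0]=D6: 2-byte lead, need 1 cont bytes. acc=0x16
Byte[1]=AB: continuation. acc=(acc<<6)|0x2B=0x5AB
Completed: cp=U+05AB (starts at byte 0)
Byte[2]=3D: 1-byte ASCII. cp=U+003D
Byte[3]=F0: 4-byte lead, need 3 cont bytes. acc=0x0
Byte[4]=95: continuation. acc=(acc<<6)|0x15=0x15
Byte[5]=A7: continuation. acc=(acc<<6)|0x27=0x567
Byte[6]=A9: continuation. acc=(acc<<6)|0x29=0x159E9
Completed: cp=U+159E9 (starts at byte 3)
Byte[7]=DB: 2-byte lead, need 1 cont bytes. acc=0x1B
Byte[8]=B7: continuation. acc=(acc<<6)|0x37=0x6F7
Completed: cp=U+06F7 (starts at byte 7)
Byte[9]=F0: 4-byte lead, need 3 cont bytes. acc=0x0
Byte[10]=A3: continuation. acc=(acc<<6)|0x23=0x23
Byte[11]=89: continuation. acc=(acc<<6)|0x09=0x8C9
Byte[12]=B7: continuation. acc=(acc<<6)|0x37=0x23277
Completed: cp=U+23277 (starts at byte 9)
Byte[13]=DC: 2-byte lead, need 1 cont bytes. acc=0x1C
Byte[14]=94: continuation. acc=(acc<<6)|0x14=0x714
Completed: cp=U+0714 (starts at byte 13)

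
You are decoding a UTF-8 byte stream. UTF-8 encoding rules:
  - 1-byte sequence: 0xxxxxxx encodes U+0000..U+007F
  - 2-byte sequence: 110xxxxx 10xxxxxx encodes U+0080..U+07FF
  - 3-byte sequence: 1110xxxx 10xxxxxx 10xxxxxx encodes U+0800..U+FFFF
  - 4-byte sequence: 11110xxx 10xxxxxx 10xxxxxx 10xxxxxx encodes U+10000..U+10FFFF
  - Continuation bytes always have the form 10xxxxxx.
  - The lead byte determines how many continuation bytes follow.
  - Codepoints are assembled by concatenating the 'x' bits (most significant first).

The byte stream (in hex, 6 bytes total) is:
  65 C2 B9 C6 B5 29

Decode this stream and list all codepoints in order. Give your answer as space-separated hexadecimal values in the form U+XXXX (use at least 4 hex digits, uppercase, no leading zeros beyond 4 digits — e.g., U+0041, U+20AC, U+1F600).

Byte[0]=65: 1-byte ASCII. cp=U+0065
Byte[1]=C2: 2-byte lead, need 1 cont bytes. acc=0x2
Byte[2]=B9: continuation. acc=(acc<<6)|0x39=0xB9
Completed: cp=U+00B9 (starts at byte 1)
Byte[3]=C6: 2-byte lead, need 1 cont bytes. acc=0x6
Byte[4]=B5: continuation. acc=(acc<<6)|0x35=0x1B5
Completed: cp=U+01B5 (starts at byte 3)
Byte[5]=29: 1-byte ASCII. cp=U+0029

Answer: U+0065 U+00B9 U+01B5 U+0029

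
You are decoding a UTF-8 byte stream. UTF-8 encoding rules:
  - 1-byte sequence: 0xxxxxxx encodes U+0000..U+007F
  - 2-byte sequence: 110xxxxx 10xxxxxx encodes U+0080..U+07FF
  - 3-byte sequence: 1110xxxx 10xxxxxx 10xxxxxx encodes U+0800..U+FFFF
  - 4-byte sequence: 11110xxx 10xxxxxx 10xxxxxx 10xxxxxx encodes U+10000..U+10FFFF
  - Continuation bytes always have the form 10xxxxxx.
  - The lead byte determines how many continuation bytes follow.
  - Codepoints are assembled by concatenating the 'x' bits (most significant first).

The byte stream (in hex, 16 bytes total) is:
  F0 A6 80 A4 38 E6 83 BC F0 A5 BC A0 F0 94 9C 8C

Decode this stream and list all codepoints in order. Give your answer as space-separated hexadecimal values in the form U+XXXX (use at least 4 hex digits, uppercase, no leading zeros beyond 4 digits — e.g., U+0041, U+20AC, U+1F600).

Answer: U+26024 U+0038 U+60FC U+25F20 U+1470C

Derivation:
Byte[0]=F0: 4-byte lead, need 3 cont bytes. acc=0x0
Byte[1]=A6: continuation. acc=(acc<<6)|0x26=0x26
Byte[2]=80: continuation. acc=(acc<<6)|0x00=0x980
Byte[3]=A4: continuation. acc=(acc<<6)|0x24=0x26024
Completed: cp=U+26024 (starts at byte 0)
Byte[4]=38: 1-byte ASCII. cp=U+0038
Byte[5]=E6: 3-byte lead, need 2 cont bytes. acc=0x6
Byte[6]=83: continuation. acc=(acc<<6)|0x03=0x183
Byte[7]=BC: continuation. acc=(acc<<6)|0x3C=0x60FC
Completed: cp=U+60FC (starts at byte 5)
Byte[8]=F0: 4-byte lead, need 3 cont bytes. acc=0x0
Byte[9]=A5: continuation. acc=(acc<<6)|0x25=0x25
Byte[10]=BC: continuation. acc=(acc<<6)|0x3C=0x97C
Byte[11]=A0: continuation. acc=(acc<<6)|0x20=0x25F20
Completed: cp=U+25F20 (starts at byte 8)
Byte[12]=F0: 4-byte lead, need 3 cont bytes. acc=0x0
Byte[13]=94: continuation. acc=(acc<<6)|0x14=0x14
Byte[14]=9C: continuation. acc=(acc<<6)|0x1C=0x51C
Byte[15]=8C: continuation. acc=(acc<<6)|0x0C=0x1470C
Completed: cp=U+1470C (starts at byte 12)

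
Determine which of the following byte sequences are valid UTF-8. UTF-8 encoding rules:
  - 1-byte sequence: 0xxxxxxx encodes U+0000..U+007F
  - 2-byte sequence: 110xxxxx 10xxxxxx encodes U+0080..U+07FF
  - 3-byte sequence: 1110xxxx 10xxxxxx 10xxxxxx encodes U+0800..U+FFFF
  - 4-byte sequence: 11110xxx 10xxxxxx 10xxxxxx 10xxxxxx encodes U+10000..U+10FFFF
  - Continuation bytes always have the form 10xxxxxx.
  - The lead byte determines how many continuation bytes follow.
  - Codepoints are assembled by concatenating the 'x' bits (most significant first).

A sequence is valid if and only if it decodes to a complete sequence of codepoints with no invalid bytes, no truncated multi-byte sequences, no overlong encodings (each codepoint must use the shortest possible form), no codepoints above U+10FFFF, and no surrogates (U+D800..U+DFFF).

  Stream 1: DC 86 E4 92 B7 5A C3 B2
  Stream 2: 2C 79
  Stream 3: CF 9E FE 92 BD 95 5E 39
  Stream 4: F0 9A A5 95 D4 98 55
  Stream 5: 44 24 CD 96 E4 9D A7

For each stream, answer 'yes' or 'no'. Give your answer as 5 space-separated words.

Stream 1: decodes cleanly. VALID
Stream 2: decodes cleanly. VALID
Stream 3: error at byte offset 2. INVALID
Stream 4: decodes cleanly. VALID
Stream 5: decodes cleanly. VALID

Answer: yes yes no yes yes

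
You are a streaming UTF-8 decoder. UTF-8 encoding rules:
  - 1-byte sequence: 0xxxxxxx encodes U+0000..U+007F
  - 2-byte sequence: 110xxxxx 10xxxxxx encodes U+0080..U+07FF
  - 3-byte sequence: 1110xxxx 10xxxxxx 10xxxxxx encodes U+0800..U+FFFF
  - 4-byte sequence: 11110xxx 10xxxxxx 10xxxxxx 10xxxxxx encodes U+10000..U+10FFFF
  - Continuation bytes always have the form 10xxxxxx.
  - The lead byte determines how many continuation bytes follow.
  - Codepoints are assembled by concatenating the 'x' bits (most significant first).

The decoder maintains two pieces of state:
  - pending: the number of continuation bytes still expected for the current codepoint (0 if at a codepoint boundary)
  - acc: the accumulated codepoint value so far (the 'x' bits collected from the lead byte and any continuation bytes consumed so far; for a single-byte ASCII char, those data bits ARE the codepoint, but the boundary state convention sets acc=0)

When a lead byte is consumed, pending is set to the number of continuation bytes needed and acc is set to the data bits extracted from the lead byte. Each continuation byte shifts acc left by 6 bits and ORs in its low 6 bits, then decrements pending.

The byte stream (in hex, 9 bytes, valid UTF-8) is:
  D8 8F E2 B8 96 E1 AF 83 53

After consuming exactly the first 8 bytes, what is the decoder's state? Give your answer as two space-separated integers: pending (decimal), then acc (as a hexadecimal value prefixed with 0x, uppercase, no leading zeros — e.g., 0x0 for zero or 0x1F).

Byte[0]=D8: 2-byte lead. pending=1, acc=0x18
Byte[1]=8F: continuation. acc=(acc<<6)|0x0F=0x60F, pending=0
Byte[2]=E2: 3-byte lead. pending=2, acc=0x2
Byte[3]=B8: continuation. acc=(acc<<6)|0x38=0xB8, pending=1
Byte[4]=96: continuation. acc=(acc<<6)|0x16=0x2E16, pending=0
Byte[5]=E1: 3-byte lead. pending=2, acc=0x1
Byte[6]=AF: continuation. acc=(acc<<6)|0x2F=0x6F, pending=1
Byte[7]=83: continuation. acc=(acc<<6)|0x03=0x1BC3, pending=0

Answer: 0 0x1BC3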